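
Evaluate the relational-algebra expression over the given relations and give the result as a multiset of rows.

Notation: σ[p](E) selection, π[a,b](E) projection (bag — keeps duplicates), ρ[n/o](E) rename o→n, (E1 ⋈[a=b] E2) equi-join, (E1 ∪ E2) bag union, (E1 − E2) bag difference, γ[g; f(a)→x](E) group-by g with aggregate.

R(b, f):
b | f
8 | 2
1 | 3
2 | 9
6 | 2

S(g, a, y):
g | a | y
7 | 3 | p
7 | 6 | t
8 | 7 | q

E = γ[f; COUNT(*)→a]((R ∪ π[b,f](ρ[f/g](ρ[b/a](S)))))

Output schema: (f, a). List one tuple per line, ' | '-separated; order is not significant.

Stepwise |·|:
  R → 4
  S → 3
  ρ[b/a](S) → 3
  ρ[f/g](ρ[b/a](S)) → 3
  π[b,f](ρ[f/g](ρ[b/a](S))) → 3
  (R ∪ π[b,f](ρ[f/g](ρ[b/a](S)))) → 7
  γ[f; COUNT(*)→a]((R ∪ π[b,f](ρ[f/g](ρ[b/a](S))))) → 5

== RESULT ==
f | a
2 | 2
3 | 1
7 | 2
8 | 1
9 | 1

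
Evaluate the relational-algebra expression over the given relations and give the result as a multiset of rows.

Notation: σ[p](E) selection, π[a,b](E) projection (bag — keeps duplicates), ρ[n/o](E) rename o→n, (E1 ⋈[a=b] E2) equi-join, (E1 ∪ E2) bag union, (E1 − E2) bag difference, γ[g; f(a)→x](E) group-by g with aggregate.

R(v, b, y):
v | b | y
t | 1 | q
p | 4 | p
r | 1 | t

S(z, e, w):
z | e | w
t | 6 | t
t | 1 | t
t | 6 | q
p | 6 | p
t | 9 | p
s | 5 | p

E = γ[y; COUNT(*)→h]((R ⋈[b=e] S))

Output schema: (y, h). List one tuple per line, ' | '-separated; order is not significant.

Row counts bottom-up:
  R → 3
  S → 6
  (R ⋈[b=e] S) → 2
  γ[y; COUNT(*)→h]((R ⋈[b=e] S)) → 2

== RESULT ==
y | h
q | 1
t | 1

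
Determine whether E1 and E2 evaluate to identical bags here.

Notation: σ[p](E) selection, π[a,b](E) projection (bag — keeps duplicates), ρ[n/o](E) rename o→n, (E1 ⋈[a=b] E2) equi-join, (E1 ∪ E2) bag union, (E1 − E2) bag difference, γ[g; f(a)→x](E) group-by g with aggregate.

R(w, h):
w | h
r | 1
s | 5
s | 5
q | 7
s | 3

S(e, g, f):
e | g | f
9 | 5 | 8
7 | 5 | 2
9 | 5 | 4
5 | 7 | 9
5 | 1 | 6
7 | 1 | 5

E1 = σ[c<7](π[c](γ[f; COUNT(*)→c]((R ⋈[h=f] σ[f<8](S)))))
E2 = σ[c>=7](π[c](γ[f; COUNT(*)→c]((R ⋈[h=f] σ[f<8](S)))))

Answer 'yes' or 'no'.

E1 stepwise |·|:
  R → 5
  S → 6
  σ[f<8](S) → 4
  (R ⋈[h=f] σ[f<8](S)) → 2
  γ[f; COUNT(*)→c]((R ⋈[h=f] σ[f<8](S))) → 1
  π[c](γ[f; COUNT(*)→c]((R ⋈[h=f] σ[f<8](S)))) → 1
  σ[c<7](π[c](γ[f; COUNT(*)→c]((R ⋈[h=f] σ[f<8](S))))) → 1
E2 stepwise |·|:
  R → 5
  S → 6
  σ[f<8](S) → 4
  (R ⋈[h=f] σ[f<8](S)) → 2
  γ[f; COUNT(*)→c]((R ⋈[h=f] σ[f<8](S))) → 1
  π[c](γ[f; COUNT(*)→c]((R ⋈[h=f] σ[f<8](S)))) → 1
  σ[c>=7](π[c](γ[f; COUNT(*)→c]((R ⋈[h=f] σ[f<8](S))))) → 0

E1 result:
c
2
E2 result:
c
(0 rows)
Witness: (2,) appears 1× in E1 but 0× in E2.

no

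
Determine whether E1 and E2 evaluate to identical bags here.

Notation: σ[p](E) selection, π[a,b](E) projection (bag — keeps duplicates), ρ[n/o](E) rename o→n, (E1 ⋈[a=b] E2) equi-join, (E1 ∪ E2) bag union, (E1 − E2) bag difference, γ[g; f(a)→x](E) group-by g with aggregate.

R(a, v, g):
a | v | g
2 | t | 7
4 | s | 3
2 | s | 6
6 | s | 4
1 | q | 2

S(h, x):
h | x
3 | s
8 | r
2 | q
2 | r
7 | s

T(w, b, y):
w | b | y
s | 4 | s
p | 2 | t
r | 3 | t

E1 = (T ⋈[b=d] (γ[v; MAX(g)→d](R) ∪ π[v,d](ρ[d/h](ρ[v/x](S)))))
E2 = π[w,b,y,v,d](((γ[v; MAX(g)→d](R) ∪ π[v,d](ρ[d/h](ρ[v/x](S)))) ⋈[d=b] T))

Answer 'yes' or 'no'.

E1 per-node cardinality:
  T → 3
  R → 5
  γ[v; MAX(g)→d](R) → 3
  S → 5
  ρ[v/x](S) → 5
  ρ[d/h](ρ[v/x](S)) → 5
  π[v,d](ρ[d/h](ρ[v/x](S))) → 5
  (γ[v; MAX(g)→d](R) ∪ π[v,d](ρ[d/h](ρ[v/x](S)))) → 8
  (T ⋈[b=d] (γ[v; MAX(g)→d](R) ∪ π[v,d](ρ[d/h](ρ[v/x](S))))) → 4
E2 per-node cardinality:
  R → 5
  γ[v; MAX(g)→d](R) → 3
  S → 5
  ρ[v/x](S) → 5
  ρ[d/h](ρ[v/x](S)) → 5
  π[v,d](ρ[d/h](ρ[v/x](S))) → 5
  (γ[v; MAX(g)→d](R) ∪ π[v,d](ρ[d/h](ρ[v/x](S)))) → 8
  T → 3
  ((γ[v; MAX(g)→d](R) ∪ π[v,d](ρ[d/h](ρ[v/x](S)))) ⋈[d=b] T) → 4
  π[w,b,y,v,d](((γ[v; MAX(g)→d](R) ∪ π[v,d](ρ[d/h](ρ[v/x](S)))) ⋈[d=b] T)) → 4

E1 and E2 produce the same multiset:
w | b | y | v | d
p | 2 | t | q | 2
p | 2 | t | q | 2
p | 2 | t | r | 2
r | 3 | t | s | 3

yes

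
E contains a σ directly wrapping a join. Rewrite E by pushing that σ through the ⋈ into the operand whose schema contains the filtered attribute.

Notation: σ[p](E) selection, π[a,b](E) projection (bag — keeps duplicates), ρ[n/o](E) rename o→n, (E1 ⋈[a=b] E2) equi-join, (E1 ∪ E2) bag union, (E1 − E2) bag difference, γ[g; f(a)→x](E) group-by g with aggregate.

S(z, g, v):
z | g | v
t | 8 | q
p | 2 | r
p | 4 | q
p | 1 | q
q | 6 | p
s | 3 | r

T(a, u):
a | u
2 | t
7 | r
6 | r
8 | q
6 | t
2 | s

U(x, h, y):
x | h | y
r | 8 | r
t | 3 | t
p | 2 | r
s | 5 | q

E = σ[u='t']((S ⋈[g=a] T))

σ filters on u, owned by the right side.
E' = (S ⋈[g=a] σ[u='t'](T))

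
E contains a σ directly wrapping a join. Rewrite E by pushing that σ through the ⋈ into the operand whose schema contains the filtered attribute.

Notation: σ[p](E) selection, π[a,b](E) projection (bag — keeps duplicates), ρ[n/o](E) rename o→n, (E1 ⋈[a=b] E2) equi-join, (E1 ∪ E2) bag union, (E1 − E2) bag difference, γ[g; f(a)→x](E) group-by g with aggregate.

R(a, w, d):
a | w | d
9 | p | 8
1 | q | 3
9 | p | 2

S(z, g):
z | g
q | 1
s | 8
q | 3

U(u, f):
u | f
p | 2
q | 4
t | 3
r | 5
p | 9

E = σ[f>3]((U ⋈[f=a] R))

σ filters on f, owned by the left side.
E' = (σ[f>3](U) ⋈[f=a] R)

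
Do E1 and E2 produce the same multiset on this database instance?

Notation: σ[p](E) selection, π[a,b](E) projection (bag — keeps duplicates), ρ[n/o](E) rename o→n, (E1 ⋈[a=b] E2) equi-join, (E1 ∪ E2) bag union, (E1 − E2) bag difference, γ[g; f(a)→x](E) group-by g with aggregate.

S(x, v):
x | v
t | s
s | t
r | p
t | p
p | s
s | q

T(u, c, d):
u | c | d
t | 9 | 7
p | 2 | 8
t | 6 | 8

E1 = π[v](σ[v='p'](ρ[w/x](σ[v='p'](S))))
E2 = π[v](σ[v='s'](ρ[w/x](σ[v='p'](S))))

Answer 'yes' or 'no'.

E1 stepwise |·|:
  S → 6
  σ[v='p'](S) → 2
  ρ[w/x](σ[v='p'](S)) → 2
  σ[v='p'](ρ[w/x](σ[v='p'](S))) → 2
  π[v](σ[v='p'](ρ[w/x](σ[v='p'](S)))) → 2
E2 stepwise |·|:
  S → 6
  σ[v='p'](S) → 2
  ρ[w/x](σ[v='p'](S)) → 2
  σ[v='s'](ρ[w/x](σ[v='p'](S))) → 0
  π[v](σ[v='s'](ρ[w/x](σ[v='p'](S)))) → 0

E1 result:
v
p
p
E2 result:
v
(0 rows)
Witness: ('p',) appears 2× in E1 but 0× in E2.

no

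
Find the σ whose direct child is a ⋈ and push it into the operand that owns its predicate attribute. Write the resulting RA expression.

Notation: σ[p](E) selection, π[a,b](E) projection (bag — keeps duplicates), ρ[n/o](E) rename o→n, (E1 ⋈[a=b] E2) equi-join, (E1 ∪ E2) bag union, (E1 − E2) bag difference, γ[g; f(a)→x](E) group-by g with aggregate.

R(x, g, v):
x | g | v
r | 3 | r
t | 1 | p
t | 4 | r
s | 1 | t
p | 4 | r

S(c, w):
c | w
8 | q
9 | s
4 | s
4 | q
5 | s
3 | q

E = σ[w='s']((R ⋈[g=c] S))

σ filters on w, owned by the right side.
E' = (R ⋈[g=c] σ[w='s'](S))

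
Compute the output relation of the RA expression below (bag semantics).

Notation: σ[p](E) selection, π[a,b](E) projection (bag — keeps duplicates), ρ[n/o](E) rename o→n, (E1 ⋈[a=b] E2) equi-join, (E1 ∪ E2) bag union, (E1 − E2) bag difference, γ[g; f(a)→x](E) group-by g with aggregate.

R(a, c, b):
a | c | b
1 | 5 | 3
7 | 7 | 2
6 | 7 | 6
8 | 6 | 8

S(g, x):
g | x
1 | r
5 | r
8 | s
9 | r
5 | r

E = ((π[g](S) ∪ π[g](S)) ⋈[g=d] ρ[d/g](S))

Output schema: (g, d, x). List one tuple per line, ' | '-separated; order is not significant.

Stepwise |·|:
  S → 5
  π[g](S) → 5
  S → 5
  π[g](S) → 5
  (π[g](S) ∪ π[g](S)) → 10
  S → 5
  ρ[d/g](S) → 5
  ((π[g](S) ∪ π[g](S)) ⋈[g=d] ρ[d/g](S)) → 14

== RESULT ==
g | d | x
1 | 1 | r
1 | 1 | r
5 | 5 | r
5 | 5 | r
5 | 5 | r
5 | 5 | r
5 | 5 | r
5 | 5 | r
5 | 5 | r
5 | 5 | r
8 | 8 | s
8 | 8 | s
9 | 9 | r
9 | 9 | r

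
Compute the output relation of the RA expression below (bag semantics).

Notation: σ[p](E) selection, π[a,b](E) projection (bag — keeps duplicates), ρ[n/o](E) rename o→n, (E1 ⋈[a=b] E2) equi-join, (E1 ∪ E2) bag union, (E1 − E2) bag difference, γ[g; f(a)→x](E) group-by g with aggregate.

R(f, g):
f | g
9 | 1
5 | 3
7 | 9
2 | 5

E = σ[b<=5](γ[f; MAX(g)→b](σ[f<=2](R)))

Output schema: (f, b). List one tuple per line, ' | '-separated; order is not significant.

Subexpression sizes:
  R → 4
  σ[f<=2](R) → 1
  γ[f; MAX(g)→b](σ[f<=2](R)) → 1
  σ[b<=5](γ[f; MAX(g)→b](σ[f<=2](R))) → 1

== RESULT ==
f | b
2 | 5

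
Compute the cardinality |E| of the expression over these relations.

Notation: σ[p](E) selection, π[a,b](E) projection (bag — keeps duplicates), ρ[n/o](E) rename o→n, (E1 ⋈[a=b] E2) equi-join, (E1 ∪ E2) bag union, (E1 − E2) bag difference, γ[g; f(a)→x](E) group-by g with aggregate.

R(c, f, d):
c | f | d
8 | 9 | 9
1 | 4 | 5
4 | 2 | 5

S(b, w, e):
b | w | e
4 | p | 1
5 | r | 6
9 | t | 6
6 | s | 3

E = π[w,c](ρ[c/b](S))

Stepwise |·|:
  S → 4
  ρ[c/b](S) → 4
  π[w,c](ρ[c/b](S)) → 4

|E| = 4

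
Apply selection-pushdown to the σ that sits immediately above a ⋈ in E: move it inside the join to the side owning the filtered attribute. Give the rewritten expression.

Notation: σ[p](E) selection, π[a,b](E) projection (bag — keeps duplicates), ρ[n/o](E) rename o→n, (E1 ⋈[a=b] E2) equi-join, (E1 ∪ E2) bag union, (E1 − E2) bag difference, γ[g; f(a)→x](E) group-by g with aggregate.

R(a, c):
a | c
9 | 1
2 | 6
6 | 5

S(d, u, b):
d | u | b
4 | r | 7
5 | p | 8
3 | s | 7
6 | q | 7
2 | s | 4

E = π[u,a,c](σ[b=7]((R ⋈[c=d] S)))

σ filters on b, owned by the right side.
E' = π[u,a,c]((R ⋈[c=d] σ[b=7](S)))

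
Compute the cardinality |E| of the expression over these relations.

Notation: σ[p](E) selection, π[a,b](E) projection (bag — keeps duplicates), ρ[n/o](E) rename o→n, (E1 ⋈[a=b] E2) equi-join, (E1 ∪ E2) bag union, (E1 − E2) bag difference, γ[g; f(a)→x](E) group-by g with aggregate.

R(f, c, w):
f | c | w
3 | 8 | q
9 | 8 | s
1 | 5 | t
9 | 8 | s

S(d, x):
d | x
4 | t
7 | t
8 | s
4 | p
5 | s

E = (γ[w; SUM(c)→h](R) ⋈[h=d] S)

Row counts bottom-up:
  R → 4
  γ[w; SUM(c)→h](R) → 3
  S → 5
  (γ[w; SUM(c)→h](R) ⋈[h=d] S) → 2

|E| = 2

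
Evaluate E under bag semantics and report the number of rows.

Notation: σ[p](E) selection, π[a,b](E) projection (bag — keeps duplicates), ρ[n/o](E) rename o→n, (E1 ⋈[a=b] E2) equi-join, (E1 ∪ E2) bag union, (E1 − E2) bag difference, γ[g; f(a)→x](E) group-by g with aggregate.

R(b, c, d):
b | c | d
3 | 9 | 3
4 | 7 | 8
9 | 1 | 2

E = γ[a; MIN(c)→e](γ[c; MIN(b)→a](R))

Stepwise |·|:
  R → 3
  γ[c; MIN(b)→a](R) → 3
  γ[a; MIN(c)→e](γ[c; MIN(b)→a](R)) → 3

|E| = 3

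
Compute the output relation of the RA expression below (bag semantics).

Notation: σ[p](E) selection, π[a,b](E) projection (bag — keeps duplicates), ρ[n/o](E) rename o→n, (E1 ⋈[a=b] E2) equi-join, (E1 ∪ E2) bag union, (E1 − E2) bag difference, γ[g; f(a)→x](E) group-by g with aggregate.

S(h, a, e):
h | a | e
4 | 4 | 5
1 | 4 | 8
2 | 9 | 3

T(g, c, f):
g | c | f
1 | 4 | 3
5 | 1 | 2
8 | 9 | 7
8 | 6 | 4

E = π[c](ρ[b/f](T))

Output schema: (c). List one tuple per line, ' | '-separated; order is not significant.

Subexpression sizes:
  T → 4
  ρ[b/f](T) → 4
  π[c](ρ[b/f](T)) → 4

== RESULT ==
c
1
4
6
9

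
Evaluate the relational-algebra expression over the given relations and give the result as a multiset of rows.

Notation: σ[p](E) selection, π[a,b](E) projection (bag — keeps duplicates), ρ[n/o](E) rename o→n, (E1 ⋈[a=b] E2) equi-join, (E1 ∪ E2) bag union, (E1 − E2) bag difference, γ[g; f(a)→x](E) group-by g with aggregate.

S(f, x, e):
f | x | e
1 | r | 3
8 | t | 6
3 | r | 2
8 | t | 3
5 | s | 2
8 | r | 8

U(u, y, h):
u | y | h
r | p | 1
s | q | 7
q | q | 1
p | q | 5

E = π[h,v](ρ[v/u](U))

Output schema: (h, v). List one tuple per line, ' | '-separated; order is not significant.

Per-node cardinality:
  U → 4
  ρ[v/u](U) → 4
  π[h,v](ρ[v/u](U)) → 4

== RESULT ==
h | v
1 | q
1 | r
5 | p
7 | s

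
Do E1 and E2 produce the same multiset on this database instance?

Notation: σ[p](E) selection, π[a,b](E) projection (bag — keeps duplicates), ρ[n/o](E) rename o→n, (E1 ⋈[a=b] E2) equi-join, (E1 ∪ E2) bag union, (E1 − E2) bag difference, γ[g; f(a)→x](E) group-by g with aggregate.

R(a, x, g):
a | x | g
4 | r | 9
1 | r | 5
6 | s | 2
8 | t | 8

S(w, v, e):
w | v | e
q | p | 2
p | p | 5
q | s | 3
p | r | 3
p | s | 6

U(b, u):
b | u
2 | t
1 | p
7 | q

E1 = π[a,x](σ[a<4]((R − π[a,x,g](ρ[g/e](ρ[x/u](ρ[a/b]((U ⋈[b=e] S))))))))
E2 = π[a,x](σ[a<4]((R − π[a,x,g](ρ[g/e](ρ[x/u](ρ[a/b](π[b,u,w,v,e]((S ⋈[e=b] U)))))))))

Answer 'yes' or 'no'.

E1 subexpression sizes:
  R → 4
  U → 3
  S → 5
  (U ⋈[b=e] S) → 1
  ρ[a/b]((U ⋈[b=e] S)) → 1
  ρ[x/u](ρ[a/b]((U ⋈[b=e] S))) → 1
  ρ[g/e](ρ[x/u](ρ[a/b]((U ⋈[b=e] S)))) → 1
  π[a,x,g](ρ[g/e](ρ[x/u](ρ[a/b]((U ⋈[b=e] S))))) → 1
  (R − π[a,x,g](ρ[g/e](ρ[x/u](ρ[a/b]((U ⋈[b=e] S)))))) → 4
  σ[a<4]((R − π[a,x,g](ρ[g/e](ρ[x/u](ρ[a/b]((U ⋈[b=e] S))))))) → 1
  π[a,x](σ[a<4]((R − π[a,x,g](ρ[g/e](ρ[x/u](ρ[a/b]((U ⋈[b=e] S)))))))) → 1
E2 subexpression sizes:
  R → 4
  S → 5
  U → 3
  (S ⋈[e=b] U) → 1
  π[b,u,w,v,e]((S ⋈[e=b] U)) → 1
  ρ[a/b](π[b,u,w,v,e]((S ⋈[e=b] U))) → 1
  ρ[x/u](ρ[a/b](π[b,u,w,v,e]((S ⋈[e=b] U)))) → 1
  ρ[g/e](ρ[x/u](ρ[a/b](π[b,u,w,v,e]((S ⋈[e=b] U))))) → 1
  π[a,x,g](ρ[g/e](ρ[x/u](ρ[a/b](π[b,u,w,v,e]((S ⋈[e=b] U)))))) → 1
  (R − π[a,x,g](ρ[g/e](ρ[x/u](ρ[a/b](π[b,u,w,v,e]((S ⋈[e=b] U))))))) → 4
  σ[a<4]((R − π[a,x,g](ρ[g/e](ρ[x/u](ρ[a/b](π[b,u,w,v,e]((S ⋈[e=b] U)))))))) → 1
  π[a,x](σ[a<4]((R − π[a,x,g](ρ[g/e](ρ[x/u](ρ[a/b](π[b,u,w,v,e]((S ⋈[e=b] U))))))))) → 1

E1 and E2 produce the same multiset:
a | x
1 | r

yes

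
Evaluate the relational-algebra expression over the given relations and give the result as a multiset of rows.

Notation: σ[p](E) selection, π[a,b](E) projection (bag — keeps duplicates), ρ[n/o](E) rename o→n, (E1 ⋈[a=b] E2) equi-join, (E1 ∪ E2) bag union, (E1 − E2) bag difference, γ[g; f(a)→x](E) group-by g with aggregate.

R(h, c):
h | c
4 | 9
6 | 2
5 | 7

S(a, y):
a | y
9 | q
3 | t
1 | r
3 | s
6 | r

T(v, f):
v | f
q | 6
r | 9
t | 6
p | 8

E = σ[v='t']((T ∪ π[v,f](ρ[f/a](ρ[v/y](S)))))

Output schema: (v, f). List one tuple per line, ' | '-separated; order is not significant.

Per-node cardinality:
  T → 4
  S → 5
  ρ[v/y](S) → 5
  ρ[f/a](ρ[v/y](S)) → 5
  π[v,f](ρ[f/a](ρ[v/y](S))) → 5
  (T ∪ π[v,f](ρ[f/a](ρ[v/y](S)))) → 9
  σ[v='t']((T ∪ π[v,f](ρ[f/a](ρ[v/y](S))))) → 2

== RESULT ==
v | f
t | 3
t | 6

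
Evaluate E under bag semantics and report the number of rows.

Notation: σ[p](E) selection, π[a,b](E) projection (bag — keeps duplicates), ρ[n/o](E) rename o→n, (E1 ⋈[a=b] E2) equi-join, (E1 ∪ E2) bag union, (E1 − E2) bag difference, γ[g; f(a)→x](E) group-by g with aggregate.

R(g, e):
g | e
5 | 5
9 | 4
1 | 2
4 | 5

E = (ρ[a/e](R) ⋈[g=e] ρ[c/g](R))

Stepwise |·|:
  R → 4
  ρ[a/e](R) → 4
  R → 4
  ρ[c/g](R) → 4
  (ρ[a/e](R) ⋈[g=e] ρ[c/g](R)) → 3

|E| = 3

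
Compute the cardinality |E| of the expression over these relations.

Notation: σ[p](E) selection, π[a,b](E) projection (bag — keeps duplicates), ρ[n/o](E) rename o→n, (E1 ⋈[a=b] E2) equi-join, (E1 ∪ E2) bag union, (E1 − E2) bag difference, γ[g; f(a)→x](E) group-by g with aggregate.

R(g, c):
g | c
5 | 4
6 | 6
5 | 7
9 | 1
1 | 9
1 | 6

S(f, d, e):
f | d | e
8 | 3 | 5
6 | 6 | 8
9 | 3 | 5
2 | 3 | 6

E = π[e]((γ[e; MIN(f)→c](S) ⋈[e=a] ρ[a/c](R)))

Per-node cardinality:
  S → 4
  γ[e; MIN(f)→c](S) → 3
  R → 6
  ρ[a/c](R) → 6
  (γ[e; MIN(f)→c](S) ⋈[e=a] ρ[a/c](R)) → 2
  π[e]((γ[e; MIN(f)→c](S) ⋈[e=a] ρ[a/c](R))) → 2

|E| = 2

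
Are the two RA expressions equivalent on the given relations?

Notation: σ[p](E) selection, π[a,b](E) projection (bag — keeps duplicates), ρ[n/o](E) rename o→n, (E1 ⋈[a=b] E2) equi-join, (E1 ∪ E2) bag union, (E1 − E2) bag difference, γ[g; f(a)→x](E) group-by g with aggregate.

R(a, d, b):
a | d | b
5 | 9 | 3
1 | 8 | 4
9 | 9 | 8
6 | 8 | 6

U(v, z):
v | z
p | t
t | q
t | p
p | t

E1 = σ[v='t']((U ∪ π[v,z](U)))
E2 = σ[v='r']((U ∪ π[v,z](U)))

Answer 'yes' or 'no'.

E1 row counts bottom-up:
  U → 4
  U → 4
  π[v,z](U) → 4
  (U ∪ π[v,z](U)) → 8
  σ[v='t']((U ∪ π[v,z](U))) → 4
E2 row counts bottom-up:
  U → 4
  U → 4
  π[v,z](U) → 4
  (U ∪ π[v,z](U)) → 8
  σ[v='r']((U ∪ π[v,z](U))) → 0

E1 result:
v | z
t | p
t | p
t | q
t | q
E2 result:
v | z
(0 rows)
Witness: ('t', 'p') appears 2× in E1 but 0× in E2.

no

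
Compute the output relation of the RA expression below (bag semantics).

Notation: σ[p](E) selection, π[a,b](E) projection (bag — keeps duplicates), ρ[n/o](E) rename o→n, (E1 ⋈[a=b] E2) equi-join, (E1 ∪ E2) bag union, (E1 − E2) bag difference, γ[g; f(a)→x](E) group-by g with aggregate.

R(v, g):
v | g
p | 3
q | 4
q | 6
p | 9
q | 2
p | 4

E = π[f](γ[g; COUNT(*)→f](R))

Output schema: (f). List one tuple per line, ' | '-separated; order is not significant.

Stepwise |·|:
  R → 6
  γ[g; COUNT(*)→f](R) → 5
  π[f](γ[g; COUNT(*)→f](R)) → 5

== RESULT ==
f
1
1
1
1
2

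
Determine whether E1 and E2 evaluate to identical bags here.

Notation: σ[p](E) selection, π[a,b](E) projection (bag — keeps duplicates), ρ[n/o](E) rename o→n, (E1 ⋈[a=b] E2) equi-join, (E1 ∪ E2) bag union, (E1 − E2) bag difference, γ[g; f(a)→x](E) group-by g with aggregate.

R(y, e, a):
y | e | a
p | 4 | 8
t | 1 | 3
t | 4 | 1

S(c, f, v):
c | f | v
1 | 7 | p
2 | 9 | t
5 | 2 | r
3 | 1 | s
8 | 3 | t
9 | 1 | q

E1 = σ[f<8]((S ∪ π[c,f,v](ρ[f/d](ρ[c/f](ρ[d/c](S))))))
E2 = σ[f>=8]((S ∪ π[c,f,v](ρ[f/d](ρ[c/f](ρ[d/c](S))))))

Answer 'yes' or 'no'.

E1 stepwise |·|:
  S → 6
  S → 6
  ρ[d/c](S) → 6
  ρ[c/f](ρ[d/c](S)) → 6
  ρ[f/d](ρ[c/f](ρ[d/c](S))) → 6
  π[c,f,v](ρ[f/d](ρ[c/f](ρ[d/c](S)))) → 6
  (S ∪ π[c,f,v](ρ[f/d](ρ[c/f](ρ[d/c](S))))) → 12
  σ[f<8]((S ∪ π[c,f,v](ρ[f/d](ρ[c/f](ρ[d/c](S)))))) → 9
E2 stepwise |·|:
  S → 6
  S → 6
  ρ[d/c](S) → 6
  ρ[c/f](ρ[d/c](S)) → 6
  ρ[f/d](ρ[c/f](ρ[d/c](S))) → 6
  π[c,f,v](ρ[f/d](ρ[c/f](ρ[d/c](S)))) → 6
  (S ∪ π[c,f,v](ρ[f/d](ρ[c/f](ρ[d/c](S))))) → 12
  σ[f>=8]((S ∪ π[c,f,v](ρ[f/d](ρ[c/f](ρ[d/c](S)))))) → 3

E1 result:
c | f | v
1 | 3 | s
1 | 7 | p
2 | 5 | r
3 | 1 | s
5 | 2 | r
7 | 1 | p
8 | 3 | t
9 | 1 | q
9 | 2 | t
E2 result:
c | f | v
1 | 9 | q
2 | 9 | t
3 | 8 | t
Witness: (5, 2, 'r') appears 1× in E1 but 0× in E2.

no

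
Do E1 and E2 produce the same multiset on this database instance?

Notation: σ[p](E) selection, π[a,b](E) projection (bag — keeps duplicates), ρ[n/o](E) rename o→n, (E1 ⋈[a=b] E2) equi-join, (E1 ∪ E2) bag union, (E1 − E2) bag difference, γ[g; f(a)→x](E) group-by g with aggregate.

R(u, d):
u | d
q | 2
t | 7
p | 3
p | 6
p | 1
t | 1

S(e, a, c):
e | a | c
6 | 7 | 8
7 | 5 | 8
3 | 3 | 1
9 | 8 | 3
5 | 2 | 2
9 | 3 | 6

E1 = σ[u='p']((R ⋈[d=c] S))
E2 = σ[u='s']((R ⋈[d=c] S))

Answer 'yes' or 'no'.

E1 stepwise |·|:
  R → 6
  S → 6
  (R ⋈[d=c] S) → 5
  σ[u='p']((R ⋈[d=c] S)) → 3
E2 stepwise |·|:
  R → 6
  S → 6
  (R ⋈[d=c] S) → 5
  σ[u='s']((R ⋈[d=c] S)) → 0

E1 result:
u | d | e | a | c
p | 1 | 3 | 3 | 1
p | 3 | 9 | 8 | 3
p | 6 | 9 | 3 | 6
E2 result:
u | d | e | a | c
(0 rows)
Witness: ('p', 1, 3, 3, 1) appears 1× in E1 but 0× in E2.

no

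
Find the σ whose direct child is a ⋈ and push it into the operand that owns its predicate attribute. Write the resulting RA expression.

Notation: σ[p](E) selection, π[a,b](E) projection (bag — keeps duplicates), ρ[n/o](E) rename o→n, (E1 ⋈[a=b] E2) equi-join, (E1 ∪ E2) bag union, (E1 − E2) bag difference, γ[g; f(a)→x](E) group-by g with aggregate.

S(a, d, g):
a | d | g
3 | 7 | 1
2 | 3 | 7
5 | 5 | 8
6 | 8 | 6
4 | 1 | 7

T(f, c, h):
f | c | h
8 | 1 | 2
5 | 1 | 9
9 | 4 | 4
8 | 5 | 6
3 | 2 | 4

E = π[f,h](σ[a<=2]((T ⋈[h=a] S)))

σ filters on a, owned by the right side.
E' = π[f,h]((T ⋈[h=a] σ[a<=2](S)))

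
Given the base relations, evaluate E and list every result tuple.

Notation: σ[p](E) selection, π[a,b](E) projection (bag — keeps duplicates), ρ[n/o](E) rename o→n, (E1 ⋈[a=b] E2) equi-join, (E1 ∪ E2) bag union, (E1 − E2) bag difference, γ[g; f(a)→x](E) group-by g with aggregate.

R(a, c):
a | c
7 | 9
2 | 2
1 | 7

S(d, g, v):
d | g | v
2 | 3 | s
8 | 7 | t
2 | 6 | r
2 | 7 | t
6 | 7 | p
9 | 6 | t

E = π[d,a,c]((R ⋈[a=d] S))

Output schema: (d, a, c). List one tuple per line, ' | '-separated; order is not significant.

Row counts bottom-up:
  R → 3
  S → 6
  (R ⋈[a=d] S) → 3
  π[d,a,c]((R ⋈[a=d] S)) → 3

== RESULT ==
d | a | c
2 | 2 | 2
2 | 2 | 2
2 | 2 | 2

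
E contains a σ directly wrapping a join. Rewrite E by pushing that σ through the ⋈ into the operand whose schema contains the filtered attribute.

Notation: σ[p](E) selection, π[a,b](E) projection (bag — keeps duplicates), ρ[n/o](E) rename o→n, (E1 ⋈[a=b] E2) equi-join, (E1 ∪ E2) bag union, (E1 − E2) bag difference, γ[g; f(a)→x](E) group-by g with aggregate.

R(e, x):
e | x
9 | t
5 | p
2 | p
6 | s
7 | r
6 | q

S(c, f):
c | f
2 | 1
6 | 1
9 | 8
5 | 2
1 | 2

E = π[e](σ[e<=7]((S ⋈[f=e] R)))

σ filters on e, owned by the right side.
E' = π[e]((S ⋈[f=e] σ[e<=7](R)))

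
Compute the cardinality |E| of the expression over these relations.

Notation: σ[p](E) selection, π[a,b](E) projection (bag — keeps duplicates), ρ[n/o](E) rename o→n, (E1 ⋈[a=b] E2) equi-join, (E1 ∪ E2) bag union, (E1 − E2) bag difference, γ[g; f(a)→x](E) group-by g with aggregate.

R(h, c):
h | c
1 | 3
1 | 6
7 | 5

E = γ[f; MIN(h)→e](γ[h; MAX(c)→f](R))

Subexpression sizes:
  R → 3
  γ[h; MAX(c)→f](R) → 2
  γ[f; MIN(h)→e](γ[h; MAX(c)→f](R)) → 2

|E| = 2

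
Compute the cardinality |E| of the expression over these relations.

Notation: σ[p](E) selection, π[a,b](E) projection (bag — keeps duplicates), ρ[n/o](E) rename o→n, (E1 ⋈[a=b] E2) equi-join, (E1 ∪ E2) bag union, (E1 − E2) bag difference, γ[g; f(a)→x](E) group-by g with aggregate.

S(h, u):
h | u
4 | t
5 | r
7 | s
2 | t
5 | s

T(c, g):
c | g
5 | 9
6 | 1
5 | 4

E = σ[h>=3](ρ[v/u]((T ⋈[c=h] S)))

Subexpression sizes:
  T → 3
  S → 5
  (T ⋈[c=h] S) → 4
  ρ[v/u]((T ⋈[c=h] S)) → 4
  σ[h>=3](ρ[v/u]((T ⋈[c=h] S))) → 4

|E| = 4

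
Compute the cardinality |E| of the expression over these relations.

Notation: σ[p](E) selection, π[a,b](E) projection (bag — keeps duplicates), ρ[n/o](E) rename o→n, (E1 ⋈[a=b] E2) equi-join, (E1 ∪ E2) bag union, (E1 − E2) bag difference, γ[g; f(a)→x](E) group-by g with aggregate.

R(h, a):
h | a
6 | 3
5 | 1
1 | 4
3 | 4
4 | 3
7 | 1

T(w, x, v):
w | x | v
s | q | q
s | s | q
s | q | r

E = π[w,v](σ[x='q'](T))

Row counts bottom-up:
  T → 3
  σ[x='q'](T) → 2
  π[w,v](σ[x='q'](T)) → 2

|E| = 2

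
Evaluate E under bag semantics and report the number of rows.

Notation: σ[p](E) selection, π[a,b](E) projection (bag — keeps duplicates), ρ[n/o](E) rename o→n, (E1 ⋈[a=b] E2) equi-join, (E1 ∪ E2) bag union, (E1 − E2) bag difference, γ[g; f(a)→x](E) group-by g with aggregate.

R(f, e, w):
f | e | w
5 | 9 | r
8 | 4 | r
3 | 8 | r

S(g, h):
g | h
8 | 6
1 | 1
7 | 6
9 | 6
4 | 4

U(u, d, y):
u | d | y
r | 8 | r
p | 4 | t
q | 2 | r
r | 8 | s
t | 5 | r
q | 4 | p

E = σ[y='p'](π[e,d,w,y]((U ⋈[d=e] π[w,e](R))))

Subexpression sizes:
  U → 6
  R → 3
  π[w,e](R) → 3
  (U ⋈[d=e] π[w,e](R)) → 4
  π[e,d,w,y]((U ⋈[d=e] π[w,e](R))) → 4
  σ[y='p'](π[e,d,w,y]((U ⋈[d=e] π[w,e](R)))) → 1

|E| = 1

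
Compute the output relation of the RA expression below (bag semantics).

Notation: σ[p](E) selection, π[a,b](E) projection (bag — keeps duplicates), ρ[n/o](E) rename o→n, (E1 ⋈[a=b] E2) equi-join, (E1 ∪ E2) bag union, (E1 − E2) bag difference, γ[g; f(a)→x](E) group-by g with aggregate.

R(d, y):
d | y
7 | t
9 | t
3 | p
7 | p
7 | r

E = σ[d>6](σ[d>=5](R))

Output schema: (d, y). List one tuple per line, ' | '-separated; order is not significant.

Per-node cardinality:
  R → 5
  σ[d>=5](R) → 4
  σ[d>6](σ[d>=5](R)) → 4

== RESULT ==
d | y
7 | p
7 | r
7 | t
9 | t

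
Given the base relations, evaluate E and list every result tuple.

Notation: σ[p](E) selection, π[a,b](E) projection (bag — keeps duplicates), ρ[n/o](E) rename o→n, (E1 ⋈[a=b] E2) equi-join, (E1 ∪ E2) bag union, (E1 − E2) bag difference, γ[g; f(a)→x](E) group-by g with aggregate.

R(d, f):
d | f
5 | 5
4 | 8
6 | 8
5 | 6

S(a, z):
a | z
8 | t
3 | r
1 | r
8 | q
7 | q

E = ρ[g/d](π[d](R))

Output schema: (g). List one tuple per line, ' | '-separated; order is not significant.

Subexpression sizes:
  R → 4
  π[d](R) → 4
  ρ[g/d](π[d](R)) → 4

== RESULT ==
g
4
5
5
6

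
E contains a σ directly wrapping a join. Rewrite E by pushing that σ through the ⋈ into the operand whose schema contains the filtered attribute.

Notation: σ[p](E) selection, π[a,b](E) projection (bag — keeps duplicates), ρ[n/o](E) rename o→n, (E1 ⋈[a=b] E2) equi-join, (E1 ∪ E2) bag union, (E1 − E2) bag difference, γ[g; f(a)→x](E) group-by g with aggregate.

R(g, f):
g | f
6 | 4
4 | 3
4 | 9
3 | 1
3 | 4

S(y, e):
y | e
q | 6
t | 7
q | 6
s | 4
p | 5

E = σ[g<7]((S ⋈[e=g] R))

σ filters on g, owned by the right side.
E' = (S ⋈[e=g] σ[g<7](R))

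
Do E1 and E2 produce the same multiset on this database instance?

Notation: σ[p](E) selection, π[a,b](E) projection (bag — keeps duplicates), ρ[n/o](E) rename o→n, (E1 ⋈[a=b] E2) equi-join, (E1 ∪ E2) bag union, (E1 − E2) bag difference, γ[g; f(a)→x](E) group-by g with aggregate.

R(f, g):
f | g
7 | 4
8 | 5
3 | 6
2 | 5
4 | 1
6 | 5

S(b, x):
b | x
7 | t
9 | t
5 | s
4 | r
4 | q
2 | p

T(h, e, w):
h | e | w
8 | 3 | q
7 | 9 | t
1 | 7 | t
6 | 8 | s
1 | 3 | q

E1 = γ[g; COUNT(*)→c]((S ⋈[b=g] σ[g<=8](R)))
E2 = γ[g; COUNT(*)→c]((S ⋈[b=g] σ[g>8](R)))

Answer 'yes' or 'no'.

E1 per-node cardinality:
  S → 6
  R → 6
  σ[g<=8](R) → 6
  (S ⋈[b=g] σ[g<=8](R)) → 5
  γ[g; COUNT(*)→c]((S ⋈[b=g] σ[g<=8](R))) → 2
E2 per-node cardinality:
  S → 6
  R → 6
  σ[g>8](R) → 0
  (S ⋈[b=g] σ[g>8](R)) → 0
  γ[g; COUNT(*)→c]((S ⋈[b=g] σ[g>8](R))) → 0

E1 result:
g | c
4 | 2
5 | 3
E2 result:
g | c
(0 rows)
Witness: (5, 3) appears 1× in E1 but 0× in E2.

no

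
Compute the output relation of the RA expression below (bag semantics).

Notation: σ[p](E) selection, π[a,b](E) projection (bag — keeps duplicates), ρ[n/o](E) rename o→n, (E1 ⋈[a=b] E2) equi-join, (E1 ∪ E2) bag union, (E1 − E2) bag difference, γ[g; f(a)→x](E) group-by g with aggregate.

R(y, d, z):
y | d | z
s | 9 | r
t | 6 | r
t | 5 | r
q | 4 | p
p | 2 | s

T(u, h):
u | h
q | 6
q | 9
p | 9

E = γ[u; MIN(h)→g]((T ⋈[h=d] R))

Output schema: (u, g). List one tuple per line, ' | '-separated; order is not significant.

Stepwise |·|:
  T → 3
  R → 5
  (T ⋈[h=d] R) → 3
  γ[u; MIN(h)→g]((T ⋈[h=d] R)) → 2

== RESULT ==
u | g
p | 9
q | 6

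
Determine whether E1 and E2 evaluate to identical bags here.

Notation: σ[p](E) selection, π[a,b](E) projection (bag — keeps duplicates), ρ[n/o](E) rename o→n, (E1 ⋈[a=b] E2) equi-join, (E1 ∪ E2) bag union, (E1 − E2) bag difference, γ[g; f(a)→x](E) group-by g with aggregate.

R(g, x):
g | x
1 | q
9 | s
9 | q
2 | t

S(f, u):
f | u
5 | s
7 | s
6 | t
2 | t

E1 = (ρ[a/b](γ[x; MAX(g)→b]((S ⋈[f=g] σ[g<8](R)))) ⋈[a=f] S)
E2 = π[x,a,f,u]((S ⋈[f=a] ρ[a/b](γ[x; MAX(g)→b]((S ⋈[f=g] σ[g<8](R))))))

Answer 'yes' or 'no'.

E1 subexpression sizes:
  S → 4
  R → 4
  σ[g<8](R) → 2
  (S ⋈[f=g] σ[g<8](R)) → 1
  γ[x; MAX(g)→b]((S ⋈[f=g] σ[g<8](R))) → 1
  ρ[a/b](γ[x; MAX(g)→b]((S ⋈[f=g] σ[g<8](R)))) → 1
  S → 4
  (ρ[a/b](γ[x; MAX(g)→b]((S ⋈[f=g] σ[g<8](R)))) ⋈[a=f] S) → 1
E2 subexpression sizes:
  S → 4
  S → 4
  R → 4
  σ[g<8](R) → 2
  (S ⋈[f=g] σ[g<8](R)) → 1
  γ[x; MAX(g)→b]((S ⋈[f=g] σ[g<8](R))) → 1
  ρ[a/b](γ[x; MAX(g)→b]((S ⋈[f=g] σ[g<8](R)))) → 1
  (S ⋈[f=a] ρ[a/b](γ[x; MAX(g)→b]((S ⋈[f=g] σ[g<8](R))))) → 1
  π[x,a,f,u]((S ⋈[f=a] ρ[a/b](γ[x; MAX(g)→b]((S ⋈[f=g] σ[g<8](R)))))) → 1

E1 and E2 produce the same multiset:
x | a | f | u
t | 2 | 2 | t

yes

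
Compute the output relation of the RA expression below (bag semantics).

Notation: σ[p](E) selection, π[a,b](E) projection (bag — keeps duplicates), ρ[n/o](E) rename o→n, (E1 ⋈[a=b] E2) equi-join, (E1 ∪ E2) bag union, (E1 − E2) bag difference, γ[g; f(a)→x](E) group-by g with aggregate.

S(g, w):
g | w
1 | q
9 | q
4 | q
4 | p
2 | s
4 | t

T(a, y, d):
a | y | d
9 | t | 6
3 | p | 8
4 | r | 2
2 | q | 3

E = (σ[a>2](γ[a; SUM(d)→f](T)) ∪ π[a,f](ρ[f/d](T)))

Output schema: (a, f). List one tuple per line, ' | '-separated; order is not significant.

Stepwise |·|:
  T → 4
  γ[a; SUM(d)→f](T) → 4
  σ[a>2](γ[a; SUM(d)→f](T)) → 3
  T → 4
  ρ[f/d](T) → 4
  π[a,f](ρ[f/d](T)) → 4
  (σ[a>2](γ[a; SUM(d)→f](T)) ∪ π[a,f](ρ[f/d](T))) → 7

== RESULT ==
a | f
2 | 3
3 | 8
3 | 8
4 | 2
4 | 2
9 | 6
9 | 6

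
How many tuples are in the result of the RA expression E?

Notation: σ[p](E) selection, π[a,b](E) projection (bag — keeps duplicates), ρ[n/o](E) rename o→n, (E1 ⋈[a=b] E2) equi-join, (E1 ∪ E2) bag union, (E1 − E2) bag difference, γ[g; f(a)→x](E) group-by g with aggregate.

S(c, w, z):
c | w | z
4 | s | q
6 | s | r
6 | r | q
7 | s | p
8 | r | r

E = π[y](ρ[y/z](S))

Stepwise |·|:
  S → 5
  ρ[y/z](S) → 5
  π[y](ρ[y/z](S)) → 5

|E| = 5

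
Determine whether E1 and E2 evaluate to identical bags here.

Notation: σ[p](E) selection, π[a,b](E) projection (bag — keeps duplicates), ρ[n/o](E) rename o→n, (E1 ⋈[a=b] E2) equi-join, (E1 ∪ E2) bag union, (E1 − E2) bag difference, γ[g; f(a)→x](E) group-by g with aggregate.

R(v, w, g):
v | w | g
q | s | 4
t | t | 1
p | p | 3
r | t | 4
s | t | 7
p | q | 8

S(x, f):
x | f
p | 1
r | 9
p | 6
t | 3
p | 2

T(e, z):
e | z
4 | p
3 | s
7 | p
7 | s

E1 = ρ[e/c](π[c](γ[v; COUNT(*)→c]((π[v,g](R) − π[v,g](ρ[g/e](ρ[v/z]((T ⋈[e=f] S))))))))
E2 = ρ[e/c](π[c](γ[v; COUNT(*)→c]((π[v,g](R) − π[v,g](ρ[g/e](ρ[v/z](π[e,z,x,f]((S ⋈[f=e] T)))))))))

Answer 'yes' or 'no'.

E1 subexpression sizes:
  R → 6
  π[v,g](R) → 6
  T → 4
  S → 5
  (T ⋈[e=f] S) → 1
  ρ[v/z]((T ⋈[e=f] S)) → 1
  ρ[g/e](ρ[v/z]((T ⋈[e=f] S))) → 1
  π[v,g](ρ[g/e](ρ[v/z]((T ⋈[e=f] S)))) → 1
  (π[v,g](R) − π[v,g](ρ[g/e](ρ[v/z]((T ⋈[e=f] S))))) → 6
  γ[v; COUNT(*)→c]((π[v,g](R) − π[v,g](ρ[g/e](ρ[v/z]((T ⋈[e=f] S)))))) → 5
  π[c](γ[v; COUNT(*)→c]((π[v,g](R) − π[v,g](ρ[g/e](ρ[v/z]((T ⋈[e=f] S))))))) → 5
  ρ[e/c](π[c](γ[v; COUNT(*)→c]((π[v,g](R) − π[v,g](ρ[g/e](ρ[v/z]((T ⋈[e=f] S)))))))) → 5
E2 subexpression sizes:
  R → 6
  π[v,g](R) → 6
  S → 5
  T → 4
  (S ⋈[f=e] T) → 1
  π[e,z,x,f]((S ⋈[f=e] T)) → 1
  ρ[v/z](π[e,z,x,f]((S ⋈[f=e] T))) → 1
  ρ[g/e](ρ[v/z](π[e,z,x,f]((S ⋈[f=e] T)))) → 1
  π[v,g](ρ[g/e](ρ[v/z](π[e,z,x,f]((S ⋈[f=e] T))))) → 1
  (π[v,g](R) − π[v,g](ρ[g/e](ρ[v/z](π[e,z,x,f]((S ⋈[f=e] T)))))) → 6
  γ[v; COUNT(*)→c]((π[v,g](R) − π[v,g](ρ[g/e](ρ[v/z](π[e,z,x,f]((S ⋈[f=e] T))))))) → 5
  π[c](γ[v; COUNT(*)→c]((π[v,g](R) − π[v,g](ρ[g/e](ρ[v/z](π[e,z,x,f]((S ⋈[f=e] T)))))))) → 5
  ρ[e/c](π[c](γ[v; COUNT(*)→c]((π[v,g](R) − π[v,g](ρ[g/e](ρ[v/z](π[e,z,x,f]((S ⋈[f=e] T))))))))) → 5

E1 and E2 produce the same multiset:
e
1
1
1
1
2

yes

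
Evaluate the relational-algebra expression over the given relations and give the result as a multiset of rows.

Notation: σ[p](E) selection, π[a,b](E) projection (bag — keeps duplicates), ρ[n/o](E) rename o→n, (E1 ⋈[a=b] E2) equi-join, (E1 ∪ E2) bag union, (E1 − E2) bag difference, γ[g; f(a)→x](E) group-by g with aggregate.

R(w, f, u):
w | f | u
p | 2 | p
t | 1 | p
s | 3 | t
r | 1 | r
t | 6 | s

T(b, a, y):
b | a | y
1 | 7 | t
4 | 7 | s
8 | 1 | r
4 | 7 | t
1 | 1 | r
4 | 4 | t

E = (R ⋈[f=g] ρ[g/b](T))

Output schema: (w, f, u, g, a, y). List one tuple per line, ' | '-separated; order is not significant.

Per-node cardinality:
  R → 5
  T → 6
  ρ[g/b](T) → 6
  (R ⋈[f=g] ρ[g/b](T)) → 4

== RESULT ==
w | f | u | g | a | y
r | 1 | r | 1 | 1 | r
r | 1 | r | 1 | 7 | t
t | 1 | p | 1 | 1 | r
t | 1 | p | 1 | 7 | t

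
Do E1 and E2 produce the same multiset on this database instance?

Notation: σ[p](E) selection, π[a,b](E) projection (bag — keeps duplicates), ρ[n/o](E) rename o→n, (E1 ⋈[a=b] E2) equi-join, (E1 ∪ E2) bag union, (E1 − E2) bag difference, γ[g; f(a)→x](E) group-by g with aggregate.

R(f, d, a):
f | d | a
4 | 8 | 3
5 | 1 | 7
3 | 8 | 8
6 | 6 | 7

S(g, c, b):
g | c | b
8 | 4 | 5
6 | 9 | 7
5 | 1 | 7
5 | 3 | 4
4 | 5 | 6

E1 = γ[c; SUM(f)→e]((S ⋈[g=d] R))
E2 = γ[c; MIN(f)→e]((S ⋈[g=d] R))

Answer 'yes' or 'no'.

E1 row counts bottom-up:
  S → 5
  R → 4
  (S ⋈[g=d] R) → 3
  γ[c; SUM(f)→e]((S ⋈[g=d] R)) → 2
E2 row counts bottom-up:
  S → 5
  R → 4
  (S ⋈[g=d] R) → 3
  γ[c; MIN(f)→e]((S ⋈[g=d] R)) → 2

E1 result:
c | e
4 | 7
9 | 6
E2 result:
c | e
4 | 3
9 | 6
Witness: (4, 7) appears 1× in E1 but 0× in E2.

no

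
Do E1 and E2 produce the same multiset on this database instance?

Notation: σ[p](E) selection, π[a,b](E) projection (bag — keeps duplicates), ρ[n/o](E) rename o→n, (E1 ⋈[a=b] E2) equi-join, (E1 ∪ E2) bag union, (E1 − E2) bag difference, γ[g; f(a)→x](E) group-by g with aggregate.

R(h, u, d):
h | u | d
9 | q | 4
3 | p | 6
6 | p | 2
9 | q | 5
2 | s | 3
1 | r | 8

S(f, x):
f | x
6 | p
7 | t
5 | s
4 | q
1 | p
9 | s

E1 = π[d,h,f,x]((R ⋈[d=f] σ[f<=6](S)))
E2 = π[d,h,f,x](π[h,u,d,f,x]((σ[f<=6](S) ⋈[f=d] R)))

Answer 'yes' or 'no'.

E1 per-node cardinality:
  R → 6
  S → 6
  σ[f<=6](S) → 4
  (R ⋈[d=f] σ[f<=6](S)) → 3
  π[d,h,f,x]((R ⋈[d=f] σ[f<=6](S))) → 3
E2 per-node cardinality:
  S → 6
  σ[f<=6](S) → 4
  R → 6
  (σ[f<=6](S) ⋈[f=d] R) → 3
  π[h,u,d,f,x]((σ[f<=6](S) ⋈[f=d] R)) → 3
  π[d,h,f,x](π[h,u,d,f,x]((σ[f<=6](S) ⋈[f=d] R))) → 3

E1 and E2 produce the same multiset:
d | h | f | x
4 | 9 | 4 | q
5 | 9 | 5 | s
6 | 3 | 6 | p

yes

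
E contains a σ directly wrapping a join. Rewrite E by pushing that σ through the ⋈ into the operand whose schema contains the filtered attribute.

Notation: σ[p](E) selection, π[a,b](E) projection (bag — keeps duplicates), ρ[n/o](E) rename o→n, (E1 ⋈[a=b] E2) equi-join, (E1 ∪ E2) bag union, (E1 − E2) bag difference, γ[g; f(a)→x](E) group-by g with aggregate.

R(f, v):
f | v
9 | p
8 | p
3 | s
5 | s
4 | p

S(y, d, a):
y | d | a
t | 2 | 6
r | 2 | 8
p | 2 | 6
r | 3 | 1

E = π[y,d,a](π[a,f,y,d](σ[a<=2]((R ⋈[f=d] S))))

σ filters on a, owned by the right side.
E' = π[y,d,a](π[a,f,y,d]((R ⋈[f=d] σ[a<=2](S))))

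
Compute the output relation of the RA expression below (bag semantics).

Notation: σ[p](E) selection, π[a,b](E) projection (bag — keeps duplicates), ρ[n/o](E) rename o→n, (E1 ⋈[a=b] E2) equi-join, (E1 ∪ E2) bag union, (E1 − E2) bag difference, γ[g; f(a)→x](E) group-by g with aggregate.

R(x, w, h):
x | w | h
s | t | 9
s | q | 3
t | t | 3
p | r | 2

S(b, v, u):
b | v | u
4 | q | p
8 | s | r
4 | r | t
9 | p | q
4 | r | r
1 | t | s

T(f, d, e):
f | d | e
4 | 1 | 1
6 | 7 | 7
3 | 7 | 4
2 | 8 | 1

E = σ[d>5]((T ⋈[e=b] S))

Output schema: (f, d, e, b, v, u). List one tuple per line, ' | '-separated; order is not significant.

Subexpression sizes:
  T → 4
  S → 6
  (T ⋈[e=b] S) → 5
  σ[d>5]((T ⋈[e=b] S)) → 4

== RESULT ==
f | d | e | b | v | u
2 | 8 | 1 | 1 | t | s
3 | 7 | 4 | 4 | q | p
3 | 7 | 4 | 4 | r | r
3 | 7 | 4 | 4 | r | t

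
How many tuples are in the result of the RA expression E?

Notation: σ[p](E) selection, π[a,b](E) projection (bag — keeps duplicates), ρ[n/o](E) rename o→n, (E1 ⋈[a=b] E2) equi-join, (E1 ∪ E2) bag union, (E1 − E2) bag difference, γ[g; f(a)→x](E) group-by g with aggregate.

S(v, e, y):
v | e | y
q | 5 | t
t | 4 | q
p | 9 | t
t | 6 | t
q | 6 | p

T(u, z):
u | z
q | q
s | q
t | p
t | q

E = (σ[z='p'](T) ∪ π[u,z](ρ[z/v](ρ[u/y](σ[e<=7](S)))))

Stepwise |·|:
  T → 4
  σ[z='p'](T) → 1
  S → 5
  σ[e<=7](S) → 4
  ρ[u/y](σ[e<=7](S)) → 4
  ρ[z/v](ρ[u/y](σ[e<=7](S))) → 4
  π[u,z](ρ[z/v](ρ[u/y](σ[e<=7](S)))) → 4
  (σ[z='p'](T) ∪ π[u,z](ρ[z/v](ρ[u/y](σ[e<=7](S))))) → 5

|E| = 5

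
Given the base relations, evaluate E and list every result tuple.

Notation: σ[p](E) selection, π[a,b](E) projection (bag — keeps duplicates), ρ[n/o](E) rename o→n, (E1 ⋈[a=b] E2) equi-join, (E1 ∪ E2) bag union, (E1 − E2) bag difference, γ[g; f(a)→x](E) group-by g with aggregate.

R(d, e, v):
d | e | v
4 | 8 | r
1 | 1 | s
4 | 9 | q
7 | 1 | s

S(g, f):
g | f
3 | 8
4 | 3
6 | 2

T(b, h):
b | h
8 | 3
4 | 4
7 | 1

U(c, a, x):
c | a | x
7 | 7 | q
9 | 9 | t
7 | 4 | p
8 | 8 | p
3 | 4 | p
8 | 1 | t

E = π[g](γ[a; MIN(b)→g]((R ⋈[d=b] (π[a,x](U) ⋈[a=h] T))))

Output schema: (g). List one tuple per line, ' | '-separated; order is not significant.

Row counts bottom-up:
  R → 4
  U → 6
  π[a,x](U) → 6
  T → 3
  (π[a,x](U) ⋈[a=h] T) → 3
  (R ⋈[d=b] (π[a,x](U) ⋈[a=h] T)) → 5
  γ[a; MIN(b)→g]((R ⋈[d=b] (π[a,x](U) ⋈[a=h] T))) → 2
  π[g](γ[a; MIN(b)→g]((R ⋈[d=b] (π[a,x](U) ⋈[a=h] T)))) → 2

== RESULT ==
g
4
7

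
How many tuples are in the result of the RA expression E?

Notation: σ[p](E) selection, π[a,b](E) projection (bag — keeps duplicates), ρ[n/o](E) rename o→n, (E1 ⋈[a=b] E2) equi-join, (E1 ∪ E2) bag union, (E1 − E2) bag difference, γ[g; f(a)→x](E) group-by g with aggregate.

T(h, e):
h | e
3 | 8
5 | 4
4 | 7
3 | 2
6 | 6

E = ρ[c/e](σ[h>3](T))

Stepwise |·|:
  T → 5
  σ[h>3](T) → 3
  ρ[c/e](σ[h>3](T)) → 3

|E| = 3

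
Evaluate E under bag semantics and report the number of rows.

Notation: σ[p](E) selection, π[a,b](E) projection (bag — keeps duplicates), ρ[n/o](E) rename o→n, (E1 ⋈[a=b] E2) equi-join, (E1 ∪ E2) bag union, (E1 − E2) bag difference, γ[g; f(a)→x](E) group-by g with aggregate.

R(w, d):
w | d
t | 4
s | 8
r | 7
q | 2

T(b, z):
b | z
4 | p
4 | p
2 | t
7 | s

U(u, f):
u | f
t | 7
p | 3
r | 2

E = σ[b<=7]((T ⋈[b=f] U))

Row counts bottom-up:
  T → 4
  U → 3
  (T ⋈[b=f] U) → 2
  σ[b<=7]((T ⋈[b=f] U)) → 2

|E| = 2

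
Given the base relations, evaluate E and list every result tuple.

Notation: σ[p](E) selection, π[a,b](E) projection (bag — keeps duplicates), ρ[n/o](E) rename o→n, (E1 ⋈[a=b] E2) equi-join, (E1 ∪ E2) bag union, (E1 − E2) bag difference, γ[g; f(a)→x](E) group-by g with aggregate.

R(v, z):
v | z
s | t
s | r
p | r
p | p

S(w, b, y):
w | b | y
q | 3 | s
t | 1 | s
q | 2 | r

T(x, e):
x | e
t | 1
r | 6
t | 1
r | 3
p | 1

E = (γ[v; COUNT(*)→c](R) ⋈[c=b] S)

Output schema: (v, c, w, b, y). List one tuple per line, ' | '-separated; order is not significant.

Stepwise |·|:
  R → 4
  γ[v; COUNT(*)→c](R) → 2
  S → 3
  (γ[v; COUNT(*)→c](R) ⋈[c=b] S) → 2

== RESULT ==
v | c | w | b | y
p | 2 | q | 2 | r
s | 2 | q | 2 | r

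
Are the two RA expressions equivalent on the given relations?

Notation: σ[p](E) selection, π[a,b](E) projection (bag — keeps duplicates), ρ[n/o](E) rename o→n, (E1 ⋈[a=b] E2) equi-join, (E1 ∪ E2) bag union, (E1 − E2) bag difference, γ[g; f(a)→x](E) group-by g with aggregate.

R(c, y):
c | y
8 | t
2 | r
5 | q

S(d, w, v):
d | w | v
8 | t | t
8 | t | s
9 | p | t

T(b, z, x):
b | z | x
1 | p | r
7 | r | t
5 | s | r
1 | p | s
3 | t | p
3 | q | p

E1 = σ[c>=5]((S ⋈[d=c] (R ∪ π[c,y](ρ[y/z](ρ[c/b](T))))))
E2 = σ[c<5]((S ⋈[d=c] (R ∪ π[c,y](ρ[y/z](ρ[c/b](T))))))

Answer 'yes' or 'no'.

E1 row counts bottom-up:
  S → 3
  R → 3
  T → 6
  ρ[c/b](T) → 6
  ρ[y/z](ρ[c/b](T)) → 6
  π[c,y](ρ[y/z](ρ[c/b](T))) → 6
  (R ∪ π[c,y](ρ[y/z](ρ[c/b](T)))) → 9
  (S ⋈[d=c] (R ∪ π[c,y](ρ[y/z](ρ[c/b](T))))) → 2
  σ[c>=5]((S ⋈[d=c] (R ∪ π[c,y](ρ[y/z](ρ[c/b](T)))))) → 2
E2 row counts bottom-up:
  S → 3
  R → 3
  T → 6
  ρ[c/b](T) → 6
  ρ[y/z](ρ[c/b](T)) → 6
  π[c,y](ρ[y/z](ρ[c/b](T))) → 6
  (R ∪ π[c,y](ρ[y/z](ρ[c/b](T)))) → 9
  (S ⋈[d=c] (R ∪ π[c,y](ρ[y/z](ρ[c/b](T))))) → 2
  σ[c<5]((S ⋈[d=c] (R ∪ π[c,y](ρ[y/z](ρ[c/b](T)))))) → 0

E1 result:
d | w | v | c | y
8 | t | s | 8 | t
8 | t | t | 8 | t
E2 result:
d | w | v | c | y
(0 rows)
Witness: (8, 't', 's', 8, 't') appears 1× in E1 but 0× in E2.

no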